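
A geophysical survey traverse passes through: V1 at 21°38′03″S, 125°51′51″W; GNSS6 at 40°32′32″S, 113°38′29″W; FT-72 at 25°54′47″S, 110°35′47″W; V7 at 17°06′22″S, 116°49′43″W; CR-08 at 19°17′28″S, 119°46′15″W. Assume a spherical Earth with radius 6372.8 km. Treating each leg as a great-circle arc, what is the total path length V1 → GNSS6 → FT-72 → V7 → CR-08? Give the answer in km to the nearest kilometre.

5616 km

V1: φ = -21.63417°, λ = -125.86417°
GNSS6: φ = -40.54222°, λ = -113.64139°
FT-72: φ = -25.91306°, λ = -110.59639°
V7: φ = -17.10611°, λ = -116.82861°
CR-08: φ = -19.29111°, λ = -119.77083°
V1→GNSS6: c = 0.376310 rad, d = 2398.15 km
GNSS6→FT-72: c = 0.259121 rad, d = 1651.32 km
FT-72→V7: c = 0.183948 rad, d = 1172.26 km
V7→CR-08: c = 0.061916 rad, d = 394.58 km
Total = 2398.15 + 1651.32 + 1172.26 + 394.58 = 5616.31 km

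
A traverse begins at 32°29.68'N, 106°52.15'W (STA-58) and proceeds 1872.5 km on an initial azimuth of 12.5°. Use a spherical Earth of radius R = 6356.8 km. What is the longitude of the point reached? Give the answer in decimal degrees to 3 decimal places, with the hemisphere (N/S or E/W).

101.388°W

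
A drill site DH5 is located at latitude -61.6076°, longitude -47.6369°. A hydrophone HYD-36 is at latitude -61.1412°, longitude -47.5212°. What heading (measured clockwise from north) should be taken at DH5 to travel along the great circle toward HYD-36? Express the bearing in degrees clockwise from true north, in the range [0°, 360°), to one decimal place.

6.8°

Δλ = 0.1157°
y = sin Δλ · cos φ₂ = 0.000975
x = cos φ₁ sin φ₂ − sin φ₁ cos φ₂ cos Δλ = 0.008139
θ = atan2(y, x) = 6.8284° → 6.8284° (mod 360°)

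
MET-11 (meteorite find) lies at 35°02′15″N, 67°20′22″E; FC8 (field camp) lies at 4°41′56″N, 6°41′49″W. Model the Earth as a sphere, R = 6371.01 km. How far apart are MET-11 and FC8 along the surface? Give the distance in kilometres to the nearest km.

8256 km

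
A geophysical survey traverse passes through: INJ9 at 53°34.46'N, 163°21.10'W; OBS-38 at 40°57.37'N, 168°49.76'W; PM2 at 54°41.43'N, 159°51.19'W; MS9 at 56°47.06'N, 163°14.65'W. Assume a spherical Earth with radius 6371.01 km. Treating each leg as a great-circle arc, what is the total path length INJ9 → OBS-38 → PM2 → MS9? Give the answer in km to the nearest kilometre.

3441 km

INJ9: φ = +53.57433°, λ = -163.35167°
OBS-38: φ = +40.95617°, λ = -168.82933°
PM2: φ = +54.69050°, λ = -159.85317°
MS9: φ = +56.78433°, λ = -163.24417°
INJ9→OBS-38: c = 0.229414 rad, d = 1461.60 km
OBS-38→PM2: c = 0.261276 rad, d = 1664.59 km
PM2→MS9: c = 0.049442 rad, d = 315.00 km
Total = 1461.60 + 1664.59 + 315.00 = 3441.19 km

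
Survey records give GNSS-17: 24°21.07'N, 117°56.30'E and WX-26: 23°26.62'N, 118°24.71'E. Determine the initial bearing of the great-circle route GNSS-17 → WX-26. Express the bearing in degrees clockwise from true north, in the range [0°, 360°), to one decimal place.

GNSS-17: φ = +24.35117°, λ = +117.93833°
WX-26: φ = +23.44367°, λ = +118.41183°
Δλ = 0.4735°
y = sin Δλ · cos φ₂ = 0.007582
x = cos φ₁ sin φ₂ − sin φ₁ cos φ₂ cos Δλ = -0.015825
θ = atan2(y, x) = 154.4010° → 154.4010° (mod 360°)

154.4°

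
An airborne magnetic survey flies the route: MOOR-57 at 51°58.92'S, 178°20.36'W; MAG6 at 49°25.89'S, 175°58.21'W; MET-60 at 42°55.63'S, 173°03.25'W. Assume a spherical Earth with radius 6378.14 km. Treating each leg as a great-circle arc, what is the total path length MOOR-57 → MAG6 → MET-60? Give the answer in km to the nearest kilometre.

MOOR-57: φ = -51.98200°, λ = -178.33933°
MAG6: φ = -49.43150°, λ = -175.97017°
MET-60: φ = -42.92717°, λ = -173.05417°
MOOR-57→MAG6: c = 0.051639 rad, d = 329.36 km
MAG6→MET-60: c = 0.118841 rad, d = 757.99 km
Total = 329.36 + 757.99 = 1087.35 km

1087 km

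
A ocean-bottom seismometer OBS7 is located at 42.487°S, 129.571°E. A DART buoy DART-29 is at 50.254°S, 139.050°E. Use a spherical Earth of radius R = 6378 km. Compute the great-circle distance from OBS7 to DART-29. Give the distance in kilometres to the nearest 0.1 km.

Δφ = -7.7670°,  Δλ = 9.4790°
a = sin²(Δφ/2) + cos φ₁ cos φ₂ sin²(Δλ/2) = 0.007806
c = 2·arcsin(√a) = 0.176934 rad = 10.1376°
d = R·c = 6378 × 0.176934 = 1128.5 km

1128.5 km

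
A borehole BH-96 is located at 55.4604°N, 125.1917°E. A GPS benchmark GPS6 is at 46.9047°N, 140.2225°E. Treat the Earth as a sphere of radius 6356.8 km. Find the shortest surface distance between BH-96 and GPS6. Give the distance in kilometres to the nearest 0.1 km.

1406.6 km

Δφ = -8.5557°,  Δλ = 15.0308°
a = sin²(Δφ/2) + cos φ₁ cos φ₂ sin²(Δλ/2) = 0.012191
c = 2·arcsin(√a) = 0.221274 rad = 12.6781°
d = R·c = 6356.8 × 0.221274 = 1406.6 km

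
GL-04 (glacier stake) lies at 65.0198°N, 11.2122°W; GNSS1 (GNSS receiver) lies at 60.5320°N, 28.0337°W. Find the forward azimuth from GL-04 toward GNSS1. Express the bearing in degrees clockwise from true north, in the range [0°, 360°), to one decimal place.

247.4°

Δλ = -16.8215°
y = sin Δλ · cos φ₂ = -0.142362
x = cos φ₁ sin φ₂ − sin φ₁ cos φ₂ cos Δλ = -0.059166
θ = atan2(y, x) = -112.5680° → 247.4320° (mod 360°)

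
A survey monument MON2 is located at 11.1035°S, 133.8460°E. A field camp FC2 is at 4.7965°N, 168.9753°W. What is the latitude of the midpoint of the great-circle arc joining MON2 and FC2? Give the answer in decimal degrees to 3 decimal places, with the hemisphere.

3.590°S

Bx = cos φ₂ cos Δλ = 0.540122,  By = cos φ₂ sin Δλ = 0.837422
φₘ = atan2(sin φ₁ + sin φ₂, √((cos φ₁ + Bx)² + By²)) = -3.59028°
λₘ = λ₁ + atan2(By, cos φ₁ + Bx) = 162.67559°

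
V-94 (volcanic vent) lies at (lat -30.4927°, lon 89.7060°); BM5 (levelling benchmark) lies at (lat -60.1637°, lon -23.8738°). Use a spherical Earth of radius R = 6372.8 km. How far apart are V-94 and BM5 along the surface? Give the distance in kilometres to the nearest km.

8277 km

Δφ = -29.6710°,  Δλ = -113.5798°
a = sin²(Δφ/2) + cos φ₁ cos φ₂ sin²(Δλ/2) = 0.365664
c = 2·arcsin(√a) = 1.298781 rad = 74.4147°
d = R·c = 6372.8 × 1.298781 = 8276.9 km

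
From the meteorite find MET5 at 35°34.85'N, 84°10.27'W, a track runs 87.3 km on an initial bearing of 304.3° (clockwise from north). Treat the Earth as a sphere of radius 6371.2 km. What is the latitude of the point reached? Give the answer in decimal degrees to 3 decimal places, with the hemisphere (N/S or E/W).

36.021°N

MET5: φ = +35.58083°, λ = -84.17117°
δ = d/R = 87.3/6371.2 = 0.013702 rad
φ₂ = arcsin(sin φ₁ cos δ + cos φ₁ sin δ cos θ)
   = arcsin(0.58185·0.99991 + 0.81330·0.01370·0.56353) = 36.02060°
λ₂ = λ₁ + atan2(sin θ sin δ cos φ₁, cos δ − sin φ₁ sin φ₂) = -84.97304°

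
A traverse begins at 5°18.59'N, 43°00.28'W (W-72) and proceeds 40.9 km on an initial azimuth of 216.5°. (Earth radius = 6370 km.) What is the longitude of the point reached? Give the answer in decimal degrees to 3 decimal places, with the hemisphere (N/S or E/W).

43.224°W

W-72: φ = +5.30983°, λ = -43.00467°
δ = d/R = 40.9/6370 = 0.006421 rad
φ₂ = arcsin(sin φ₁ cos δ + cos φ₁ sin δ cos θ)
   = arcsin(0.09254·0.99998 + 0.99571·0.00642·-0.80386) = 5.01407°
λ₂ = λ₁ + atan2(sin θ sin δ cos φ₁, cos δ − sin φ₁ sin φ₂) = -43.22433°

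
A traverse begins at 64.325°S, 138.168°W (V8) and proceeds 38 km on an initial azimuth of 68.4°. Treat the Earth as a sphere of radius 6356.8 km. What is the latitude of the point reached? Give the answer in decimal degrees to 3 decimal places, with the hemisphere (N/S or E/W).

64.197°S

δ = d/R = 38/6356.8 = 0.005978 rad
φ₂ = arcsin(sin φ₁ cos δ + cos φ₁ sin δ cos θ)
   = arcsin(-0.90127·0.99998 + 0.43327·0.00598·0.36812) = -64.19708°
λ₂ = λ₁ + atan2(sin θ sin δ cos φ₁, cos δ − sin φ₁ sin φ₂) = -137.43637°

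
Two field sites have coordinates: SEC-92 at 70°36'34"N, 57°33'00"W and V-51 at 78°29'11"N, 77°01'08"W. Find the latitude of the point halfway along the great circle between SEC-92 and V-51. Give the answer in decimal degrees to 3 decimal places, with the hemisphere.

SEC-92: φ = +70.60944°, λ = -57.55000°
V-51: φ = +78.48639°, λ = -77.01889°
Bx = cos φ₂ cos Δλ = 0.188188,  By = cos φ₂ sin Δλ = -0.066526
φₘ = atan2(sin φ₁ + sin φ₂, √((cos φ₁ + Bx)² + By²)) = 74.74672°
λₘ = λ₁ + atan2(By, cos φ₁ + Bx) = -64.83782°

74.747°N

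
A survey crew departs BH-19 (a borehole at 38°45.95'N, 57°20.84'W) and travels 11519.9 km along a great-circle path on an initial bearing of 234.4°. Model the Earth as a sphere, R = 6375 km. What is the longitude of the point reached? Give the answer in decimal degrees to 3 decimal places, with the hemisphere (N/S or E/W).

BH-19: φ = +38.76583°, λ = -57.34733°
δ = d/R = 11519.9/6375 = 1.807043 rad
φ₂ = arcsin(sin φ₁ cos δ + cos φ₁ sin δ cos θ)
   = arcsin(0.62614·-0.23406 + 0.77971·0.97222·-0.58212) = -36.00328°
λ₂ = λ₁ + atan2(sin θ sin δ cos φ₁, cos δ − sin φ₁ sin φ₂) = -135.08127°

135.081°W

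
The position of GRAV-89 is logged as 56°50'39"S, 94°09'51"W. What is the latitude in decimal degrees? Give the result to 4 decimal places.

56° + 50′/60 + 39″/3600 = 56 + 0.83333 + 0.01083 = 56.8442°

56.8442°S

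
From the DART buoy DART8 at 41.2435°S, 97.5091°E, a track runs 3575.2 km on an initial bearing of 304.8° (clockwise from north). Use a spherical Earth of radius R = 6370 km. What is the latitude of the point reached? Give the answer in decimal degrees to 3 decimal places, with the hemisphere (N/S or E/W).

19.252°S

δ = d/R = 3575.2/6370 = 0.561256 rad
φ₂ = arcsin(sin φ₁ cos δ + cos φ₁ sin δ cos θ)
   = arcsin(-0.65926·0.84659 + 0.75191·0.53225·0.57071) = -19.25168°
λ₂ = λ₁ + atan2(sin θ sin δ cos φ₁, cos δ − sin φ₁ sin φ₂) = 69.93181°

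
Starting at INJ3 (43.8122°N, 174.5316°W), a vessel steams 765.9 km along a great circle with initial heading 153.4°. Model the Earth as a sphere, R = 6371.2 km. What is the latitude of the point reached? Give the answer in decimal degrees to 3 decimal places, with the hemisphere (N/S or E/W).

37.584°N

δ = d/R = 765.9/6371.2 = 0.120213 rad
φ₂ = arcsin(sin φ₁ cos δ + cos φ₁ sin δ cos θ)
   = arcsin(0.69230·0.99278 + 0.72161·0.11992·-0.89415) = 37.58386°
λ₂ = λ₁ + atan2(sin θ sin δ cos φ₁, cos δ − sin φ₁ sin φ₂) = -170.64629°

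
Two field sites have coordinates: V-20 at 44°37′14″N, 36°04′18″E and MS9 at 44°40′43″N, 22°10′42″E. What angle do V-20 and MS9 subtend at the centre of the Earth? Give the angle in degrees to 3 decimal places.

9.872°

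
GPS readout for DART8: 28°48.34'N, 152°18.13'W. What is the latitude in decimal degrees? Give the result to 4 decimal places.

28.8057°N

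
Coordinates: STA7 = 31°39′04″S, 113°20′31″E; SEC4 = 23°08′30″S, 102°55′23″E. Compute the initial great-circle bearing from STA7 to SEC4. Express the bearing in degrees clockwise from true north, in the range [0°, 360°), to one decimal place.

310.1°

STA7: φ = -31.65111°, λ = +113.34194°
SEC4: φ = -23.14167°, λ = +102.92306°
Δλ = -10.4189°
y = sin Δλ · cos φ₂ = -0.166292
x = cos φ₁ sin φ₂ − sin φ₁ cos φ₂ cos Δλ = 0.140017
θ = atan2(y, x) = -49.9029° → 310.0971° (mod 360°)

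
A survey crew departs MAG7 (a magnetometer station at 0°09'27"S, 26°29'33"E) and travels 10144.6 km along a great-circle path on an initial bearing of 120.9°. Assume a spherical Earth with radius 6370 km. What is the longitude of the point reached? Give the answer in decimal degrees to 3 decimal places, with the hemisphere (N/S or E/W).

MAG7: φ = -0.15750°, λ = +26.49250°
δ = d/R = 10144.6/6370 = 1.592559 rad
φ₂ = arcsin(sin φ₁ cos δ + cos φ₁ sin δ cos θ)
   = arcsin(-0.00275·-0.02176 + 1.00000·0.99976·-0.51354) = -30.88776°
λ₂ = λ₁ + atan2(sin θ sin δ cos φ₁, cos δ − sin φ₁ sin φ₂) = 118.03977°

118.040°E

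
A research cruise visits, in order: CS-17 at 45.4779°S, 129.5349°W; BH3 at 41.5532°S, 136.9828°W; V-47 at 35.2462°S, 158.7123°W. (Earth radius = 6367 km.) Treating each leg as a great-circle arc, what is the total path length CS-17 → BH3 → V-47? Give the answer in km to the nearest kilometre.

2753 km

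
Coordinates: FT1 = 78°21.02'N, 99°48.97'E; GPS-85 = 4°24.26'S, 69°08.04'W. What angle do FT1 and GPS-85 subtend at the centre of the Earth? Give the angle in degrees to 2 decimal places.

FT1: φ = +78.35033°, λ = +99.81617°
GPS-85: φ = -4.40433°, λ = -69.13400°
Δφ = -82.7547°,  Δλ = -168.9502°
a = sin²(Δφ/2) + cos φ₁ cos φ₂ sin²(Δλ/2) = 0.636405
c = 2·arcsin(√a) = 1.847110 rad = 105.8316°

105.83°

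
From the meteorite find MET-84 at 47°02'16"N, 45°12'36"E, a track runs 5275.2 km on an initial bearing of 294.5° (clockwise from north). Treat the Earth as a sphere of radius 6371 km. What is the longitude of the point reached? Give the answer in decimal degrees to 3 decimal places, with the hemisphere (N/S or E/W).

25.286°W

MET-84: φ = +47.03778°, λ = +45.21000°
δ = d/R = 5275.2/6371 = 0.828002 rad
φ₂ = arcsin(sin φ₁ cos δ + cos φ₁ sin δ cos θ)
   = arcsin(0.73180·0.67635 + 0.68152·0.73658·0.41469) = 44.67842°
λ₂ = λ₁ + atan2(sin θ sin δ cos φ₁, cos δ − sin φ₁ sin φ₂) = -25.28562°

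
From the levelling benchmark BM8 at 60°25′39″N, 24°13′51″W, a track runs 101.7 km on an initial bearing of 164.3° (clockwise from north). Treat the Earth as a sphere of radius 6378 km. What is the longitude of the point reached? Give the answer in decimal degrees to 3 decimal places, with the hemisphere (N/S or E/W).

23.743°W

BM8: φ = +60.42750°, λ = -24.23083°
δ = d/R = 101.7/6378 = 0.015945 rad
φ₂ = arcsin(sin φ₁ cos δ + cos φ₁ sin δ cos θ)
   = arcsin(0.86973·0.99987 + 0.49352·0.01594·-0.96269) = 59.54707°
λ₂ = λ₁ + atan2(sin θ sin δ cos φ₁, cos δ − sin φ₁ sin φ₂) = -23.74307°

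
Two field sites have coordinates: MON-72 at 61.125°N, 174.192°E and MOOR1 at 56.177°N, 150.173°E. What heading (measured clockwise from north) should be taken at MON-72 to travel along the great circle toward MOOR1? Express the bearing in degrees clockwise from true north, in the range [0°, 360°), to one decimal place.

259.0°

Δλ = -24.0190°
y = sin Δλ · cos φ₂ = -0.226570
x = cos φ₁ sin φ₂ − sin φ₁ cos φ₂ cos Δλ = -0.044046
θ = atan2(y, x) = -101.0012° → 258.9988° (mod 360°)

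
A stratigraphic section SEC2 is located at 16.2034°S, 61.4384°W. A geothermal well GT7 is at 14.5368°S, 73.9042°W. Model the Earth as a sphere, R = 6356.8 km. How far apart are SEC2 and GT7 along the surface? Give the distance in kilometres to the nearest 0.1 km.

1346.1 km

Δφ = 1.6666°,  Δλ = -12.4658°
a = sin²(Δφ/2) + cos φ₁ cos φ₂ sin²(Δλ/2) = 0.011168
c = 2·arcsin(√a) = 0.211757 rad = 12.1328°
d = R·c = 6356.8 × 0.211757 = 1346.1 km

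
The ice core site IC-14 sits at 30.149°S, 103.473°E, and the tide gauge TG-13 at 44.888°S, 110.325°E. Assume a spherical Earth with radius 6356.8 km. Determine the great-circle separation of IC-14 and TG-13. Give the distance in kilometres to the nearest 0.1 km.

Δφ = -14.7390°,  Δλ = 6.8520°
a = sin²(Δφ/2) + cos φ₁ cos φ₂ sin²(Δλ/2) = 0.018640
c = 2·arcsin(√a) = 0.273916 rad = 15.6942°
d = R·c = 6356.8 × 0.273916 = 1741.2 km

1741.2 km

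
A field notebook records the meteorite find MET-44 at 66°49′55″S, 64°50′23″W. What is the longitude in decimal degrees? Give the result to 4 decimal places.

64.8397°W

64° + 50′/60 + 23″/3600 = 64 + 0.83333 + 0.00639 = 64.8397°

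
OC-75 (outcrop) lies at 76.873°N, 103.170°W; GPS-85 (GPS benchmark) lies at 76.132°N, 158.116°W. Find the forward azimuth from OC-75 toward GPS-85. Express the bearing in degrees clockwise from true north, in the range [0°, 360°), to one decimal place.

Δλ = -54.9460°
y = sin Δλ · cos φ₂ = -0.196210
x = cos φ₁ sin φ₂ − sin φ₁ cos φ₂ cos Δλ = 0.086424
θ = atan2(y, x) = -66.2280° → 293.7720° (mod 360°)

293.8°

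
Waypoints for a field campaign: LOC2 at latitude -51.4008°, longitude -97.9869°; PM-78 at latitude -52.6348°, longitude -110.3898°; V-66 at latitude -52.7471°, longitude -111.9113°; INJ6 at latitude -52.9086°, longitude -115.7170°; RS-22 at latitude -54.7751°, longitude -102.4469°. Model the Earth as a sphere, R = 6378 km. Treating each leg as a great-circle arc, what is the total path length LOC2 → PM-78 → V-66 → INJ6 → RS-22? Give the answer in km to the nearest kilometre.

2114 km

LOC2→PM-78: c = 0.134775 rad, d = 859.60 km
PM-78→V-66: c = 0.016214 rad, d = 103.41 km
V-66→INJ6: c = 0.040227 rad, d = 256.57 km
INJ6→RS-22: c = 0.140248 rad, d = 894.50 km
Total = 859.60 + 103.41 + 256.57 + 894.50 = 2114.08 km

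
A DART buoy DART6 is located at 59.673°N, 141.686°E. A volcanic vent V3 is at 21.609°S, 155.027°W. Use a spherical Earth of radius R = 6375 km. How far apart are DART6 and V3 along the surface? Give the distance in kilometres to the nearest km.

10696 km

Δφ = -81.2820°,  Δλ = 63.2870°
a = sin²(Δφ/2) + cos φ₁ cos φ₂ sin²(Δλ/2) = 0.553425
c = 2·arcsin(√a) = 1.677850 rad = 96.1337°
d = R·c = 6375 × 1.677850 = 10696.3 km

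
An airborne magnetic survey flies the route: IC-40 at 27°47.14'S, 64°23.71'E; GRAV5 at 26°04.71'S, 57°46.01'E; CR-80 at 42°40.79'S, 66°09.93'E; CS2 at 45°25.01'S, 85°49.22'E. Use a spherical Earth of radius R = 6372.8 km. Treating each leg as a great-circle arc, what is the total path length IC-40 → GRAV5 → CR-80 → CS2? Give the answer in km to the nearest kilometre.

4279 km

IC-40: φ = -27.78567°, λ = +64.39517°
GRAV5: φ = -26.07850°, λ = +57.76683°
CR-80: φ = -42.67983°, λ = +66.16550°
CS2: φ = -45.41683°, λ = +85.82033°
IC-40→GRAV5: c = 0.107339 rad, d = 684.05 km
GRAV5→CR-80: c = 0.313582 rad, d = 1998.40 km
CR-80→CS2: c = 0.250483 rad, d = 1596.28 km
Total = 684.05 + 1998.40 + 1596.28 = 4278.72 km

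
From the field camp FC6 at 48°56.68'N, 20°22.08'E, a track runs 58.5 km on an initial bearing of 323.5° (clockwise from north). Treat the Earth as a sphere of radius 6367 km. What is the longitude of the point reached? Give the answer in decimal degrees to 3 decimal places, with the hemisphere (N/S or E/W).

FC6: φ = +48.94467°, λ = +20.36800°
δ = d/R = 58.5/6367 = 0.009188 rad
φ₂ = arcsin(sin φ₁ cos δ + cos φ₁ sin δ cos θ)
   = arcsin(0.75408·0.99996 + 0.65679·0.00919·0.80386) = 49.36685°
λ₂ = λ₁ + atan2(sin θ sin δ cos φ₁, cos δ − sin φ₁ sin φ₂) = 19.88715°

19.887°E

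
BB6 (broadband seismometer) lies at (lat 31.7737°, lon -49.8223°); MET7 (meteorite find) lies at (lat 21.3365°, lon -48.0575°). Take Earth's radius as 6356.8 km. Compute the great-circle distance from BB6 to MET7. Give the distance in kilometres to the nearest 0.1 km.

Δφ = -10.4372°,  Δλ = 1.7648°
a = sin²(Δφ/2) + cos φ₁ cos φ₂ sin²(Δλ/2) = 0.008461
c = 2·arcsin(√a) = 0.184225 rad = 10.5553°
d = R·c = 6356.8 × 0.184225 = 1171.1 km

1171.1 km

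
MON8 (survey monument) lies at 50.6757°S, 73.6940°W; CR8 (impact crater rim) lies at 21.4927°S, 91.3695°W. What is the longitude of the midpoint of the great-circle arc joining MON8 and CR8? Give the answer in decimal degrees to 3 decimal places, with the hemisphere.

84.221°W

Bx = cos φ₂ cos Δλ = 0.886538,  By = cos φ₂ sin Δλ = -0.282513
φₘ = atan2(sin φ₁ + sin φ₂, √((cos φ₁ + Bx)² + By²)) = -36.39861°
λₘ = λ₁ + atan2(By, cos φ₁ + Bx) = -84.22138°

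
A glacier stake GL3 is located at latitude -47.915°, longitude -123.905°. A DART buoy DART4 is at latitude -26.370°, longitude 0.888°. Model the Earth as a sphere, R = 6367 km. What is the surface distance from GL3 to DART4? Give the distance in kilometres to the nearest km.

10084 km

Δφ = 21.5450°,  Δλ = 124.7930°
a = sin²(Δφ/2) + cos φ₁ cos φ₂ sin²(Δλ/2) = 0.506505
c = 2·arcsin(√a) = 1.583806 rad = 90.7454°
d = R·c = 6367 × 1.583806 = 10084.1 km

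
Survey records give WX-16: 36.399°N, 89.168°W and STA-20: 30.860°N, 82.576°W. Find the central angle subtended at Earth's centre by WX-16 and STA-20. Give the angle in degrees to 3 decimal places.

Δφ = -5.5390°,  Δλ = 6.5920°
a = sin²(Δφ/2) + cos φ₁ cos φ₂ sin²(Δλ/2) = 0.004619
c = 2·arcsin(√a) = 0.136026 rad = 7.7937°

7.794°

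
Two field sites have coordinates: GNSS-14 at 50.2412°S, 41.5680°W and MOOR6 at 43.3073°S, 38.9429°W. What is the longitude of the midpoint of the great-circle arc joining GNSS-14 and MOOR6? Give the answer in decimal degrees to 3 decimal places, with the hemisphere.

Bx = cos φ₂ cos Δλ = 0.726922,  By = cos φ₂ sin Δλ = 0.033328
φₘ = atan2(sin φ₁ + sin φ₂, √((cos φ₁ + Bx)² + By²)) = -46.78172°
λₘ = λ₁ + atan2(By, cos φ₁ + Bx) = -40.17083°

40.171°W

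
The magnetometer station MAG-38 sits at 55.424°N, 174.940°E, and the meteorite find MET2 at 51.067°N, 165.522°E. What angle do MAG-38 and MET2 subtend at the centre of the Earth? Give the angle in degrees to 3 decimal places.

7.113°

Δφ = -4.3570°,  Δλ = -9.4180°
a = sin²(Δφ/2) + cos φ₁ cos φ₂ sin²(Δλ/2) = 0.003848
c = 2·arcsin(√a) = 0.124152 rad = 7.1134°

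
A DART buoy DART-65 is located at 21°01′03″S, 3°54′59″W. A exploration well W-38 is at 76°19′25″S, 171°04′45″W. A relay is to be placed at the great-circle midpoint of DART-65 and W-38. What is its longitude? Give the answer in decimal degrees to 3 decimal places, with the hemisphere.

8.190°W

DART-65: φ = -21.01750°, λ = -3.91639°
W-38: φ = -76.32361°, λ = -171.07917°
Bx = cos φ₂ cos Δλ = -0.230528,  By = cos φ₂ sin Δλ = -0.052532
φₘ = atan2(sin φ₁ + sin φ₂, √((cos φ₁ + Bx)² + By²)) = -62.08165°
λₘ = λ₁ + atan2(By, cos φ₁ + Bx) = -8.19026°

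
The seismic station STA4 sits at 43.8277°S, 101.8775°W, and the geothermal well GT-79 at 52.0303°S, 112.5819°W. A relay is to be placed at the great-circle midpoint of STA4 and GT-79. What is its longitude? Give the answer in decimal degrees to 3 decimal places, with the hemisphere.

106.803°W

Bx = cos φ₂ cos Δλ = 0.604539,  By = cos φ₂ sin Δλ = -0.114277
φₘ = atan2(sin φ₁ + sin φ₂, √((cos φ₁ + Bx)² + By²)) = -48.05270°
λₘ = λ₁ + atan2(By, cos φ₁ + Bx) = -106.80330°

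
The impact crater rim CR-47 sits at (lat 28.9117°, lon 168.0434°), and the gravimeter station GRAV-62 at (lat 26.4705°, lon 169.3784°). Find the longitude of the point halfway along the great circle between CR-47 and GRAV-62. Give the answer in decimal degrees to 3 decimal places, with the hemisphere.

168.718°E

Bx = cos φ₂ cos Δλ = 0.894921,  By = cos φ₂ sin Δλ = 0.020856
φₘ = atan2(sin φ₁ + sin φ₂, √((cos φ₁ + Bx)² + By²)) = 27.69270°
λₘ = λ₁ + atan2(By, cos φ₁ + Bx) = 168.71836°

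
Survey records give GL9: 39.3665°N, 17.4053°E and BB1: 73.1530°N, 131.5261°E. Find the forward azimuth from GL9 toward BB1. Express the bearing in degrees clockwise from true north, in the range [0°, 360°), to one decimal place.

Δλ = 114.1208°
y = sin Δλ · cos φ₂ = 0.264512
x = cos φ₁ sin φ₂ − sin φ₁ cos φ₂ cos Δλ = 0.815047
θ = atan2(y, x) = 17.9801° → 17.9801° (mod 360°)

18.0°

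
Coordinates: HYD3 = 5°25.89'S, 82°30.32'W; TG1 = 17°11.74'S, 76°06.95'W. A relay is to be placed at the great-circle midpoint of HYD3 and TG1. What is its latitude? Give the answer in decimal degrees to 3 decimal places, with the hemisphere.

11.331°S

HYD3: φ = -5.43150°, λ = -82.50533°
TG1: φ = -17.19567°, λ = -76.11583°
Bx = cos φ₂ cos Δλ = 0.949367,  By = cos φ₂ sin Δλ = 0.106312
φₘ = atan2(sin φ₁ + sin φ₂, √((cos φ₁ + Bx)² + By²)) = -11.33073°
λₘ = λ₁ + atan2(By, cos φ₁ + Bx) = -79.37650°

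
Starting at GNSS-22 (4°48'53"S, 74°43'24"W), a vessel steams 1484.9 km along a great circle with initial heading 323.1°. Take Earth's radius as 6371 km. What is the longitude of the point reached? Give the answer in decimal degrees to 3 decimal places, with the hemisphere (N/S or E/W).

GNSS-22: φ = -4.81472°, λ = -74.72333°
δ = d/R = 1484.9/6371 = 0.233072 rad
φ₂ = arcsin(sin φ₁ cos δ + cos φ₁ sin δ cos θ)
   = arcsin(-0.08393·0.97296 + 0.99647·0.23097·0.79968) = 5.87651°
λ₂ = λ₁ + atan2(sin θ sin δ cos φ₁, cos δ − sin φ₁ sin φ₂) = -82.73704°

82.737°W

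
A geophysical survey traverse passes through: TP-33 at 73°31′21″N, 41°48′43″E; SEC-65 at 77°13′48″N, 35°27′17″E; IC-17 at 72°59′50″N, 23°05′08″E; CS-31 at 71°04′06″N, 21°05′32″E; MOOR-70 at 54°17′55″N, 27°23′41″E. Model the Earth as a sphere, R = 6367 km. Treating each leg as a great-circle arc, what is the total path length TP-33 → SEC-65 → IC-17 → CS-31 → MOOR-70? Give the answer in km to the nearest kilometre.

TP-33: φ = +73.52250°, λ = +41.81194°
SEC-65: φ = +77.23000°, λ = +35.45472°
IC-17: φ = +72.99722°, λ = +23.08556°
CS-31: φ = +71.06833°, λ = +21.09222°
MOOR-70: φ = +54.29861°, λ = +27.39472°
TP-33→SEC-65: c = 0.070418 rad, d = 448.35 km
SEC-65→IC-17: c = 0.091988 rad, d = 585.69 km
IC-17→CS-31: c = 0.035330 rad, d = 224.95 km
CS-31→MOOR-70: c = 0.296627 rad, d = 1888.62 km
Total = 448.35 + 585.69 + 224.95 + 1888.62 = 3147.61 km

3148 km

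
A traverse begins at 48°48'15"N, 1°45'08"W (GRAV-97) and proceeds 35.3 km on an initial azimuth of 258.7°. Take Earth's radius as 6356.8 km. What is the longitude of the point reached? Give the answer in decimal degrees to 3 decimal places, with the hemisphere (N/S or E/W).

GRAV-97: φ = +48.80417°, λ = -1.75222°
δ = d/R = 35.3/6356.8 = 0.005553 rad
φ₂ = arcsin(sin φ₁ cos δ + cos φ₁ sin δ cos θ)
   = arcsin(0.75246·0.99998 + 0.65863·0.00555·-0.19595) = 48.74085°
λ₂ = λ₁ + atan2(sin θ sin δ cos φ₁, cos δ − sin φ₁ sin φ₂) = -2.22534°

2.225°W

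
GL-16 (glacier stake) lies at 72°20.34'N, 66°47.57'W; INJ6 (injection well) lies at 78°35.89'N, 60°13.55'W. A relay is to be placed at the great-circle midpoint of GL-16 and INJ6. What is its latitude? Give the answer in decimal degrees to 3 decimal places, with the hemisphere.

75.490°N

GL-16: φ = +72.33900°, λ = -66.79283°
INJ6: φ = +78.59817°, λ = -60.22583°
Bx = cos φ₂ cos Δλ = 0.196392,  By = cos φ₂ sin Δλ = 0.022609
φₘ = atan2(sin φ₁ + sin φ₂, √((cos φ₁ + Bx)² + By²)) = 75.49041°
λₘ = λ₁ + atan2(By, cos φ₁ + Bx) = -64.20268°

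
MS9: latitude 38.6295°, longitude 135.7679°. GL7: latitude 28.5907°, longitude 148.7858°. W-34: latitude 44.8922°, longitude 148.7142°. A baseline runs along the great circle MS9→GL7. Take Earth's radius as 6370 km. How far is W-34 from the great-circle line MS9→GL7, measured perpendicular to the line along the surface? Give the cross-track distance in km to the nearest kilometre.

1240 km

δ₁₃ = central angle MS9→W-34 = 0.200514 rad  (haversine)
θ₁₃ = bearing MS9→W-34 = 52.833°,  θ₁₂ = bearing MS9→GL7 = 129.011°
dₓₜ = R·arcsin(sin δ₁₃ · sin(θ₁₃ − θ₁₂)) = 6370·arcsin(0.19917·sin(-76.178°)) = -1239.808 km
|dₓₜ| = 1239.808 km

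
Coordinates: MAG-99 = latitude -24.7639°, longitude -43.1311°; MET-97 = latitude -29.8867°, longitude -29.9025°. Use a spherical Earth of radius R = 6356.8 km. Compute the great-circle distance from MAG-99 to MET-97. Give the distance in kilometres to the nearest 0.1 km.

Δφ = -5.1228°,  Δλ = 13.2286°
a = sin²(Δφ/2) + cos φ₁ cos φ₂ sin²(Δλ/2) = 0.012443
c = 2·arcsin(√a) = 0.223558 rad = 12.8089°
d = R·c = 6356.8 × 0.223558 = 1421.1 km

1421.1 km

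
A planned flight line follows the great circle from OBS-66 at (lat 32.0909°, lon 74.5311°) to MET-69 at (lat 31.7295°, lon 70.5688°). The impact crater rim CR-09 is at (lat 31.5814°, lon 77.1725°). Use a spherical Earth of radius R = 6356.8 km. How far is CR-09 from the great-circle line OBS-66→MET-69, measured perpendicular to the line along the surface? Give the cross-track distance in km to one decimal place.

75.4 km

δ₁₃ = central angle OBS-66→CR-09 = 0.040161 rad  (haversine)
θ₁₃ = bearing OBS-66→CR-09 = 102.093°,  θ₁₂ = bearing OBS-66→MET-69 = 264.917°
dₓₜ = R·arcsin(sin δ₁₃ · sin(θ₁₃ − θ₁₂)) = 6356.8·arcsin(0.04015·sin(-162.824°)) = -75.372 km
|dₓₜ| = 75.372 km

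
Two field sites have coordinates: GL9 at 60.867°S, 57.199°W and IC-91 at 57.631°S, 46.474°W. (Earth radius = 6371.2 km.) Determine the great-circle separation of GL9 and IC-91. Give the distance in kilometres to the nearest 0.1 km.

706.8 km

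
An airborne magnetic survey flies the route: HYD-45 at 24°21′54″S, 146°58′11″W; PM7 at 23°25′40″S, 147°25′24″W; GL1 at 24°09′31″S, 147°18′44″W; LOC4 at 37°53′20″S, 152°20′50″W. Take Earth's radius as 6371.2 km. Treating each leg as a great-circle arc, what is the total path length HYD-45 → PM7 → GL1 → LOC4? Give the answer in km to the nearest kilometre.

1796 km

HYD-45: φ = -24.36500°, λ = -146.96972°
PM7: φ = -23.42778°, λ = -147.42333°
GL1: φ = -24.15861°, λ = -147.31222°
LOC4: φ = -37.88889°, λ = -152.34722°
HYD-45→PM7: c = 0.017888 rad, d = 113.96 km
PM7→GL1: c = 0.012878 rad, d = 82.05 km
GL1→LOC4: c = 0.251078 rad, d = 1599.67 km
Total = 113.96 + 82.05 + 1599.67 = 1795.68 km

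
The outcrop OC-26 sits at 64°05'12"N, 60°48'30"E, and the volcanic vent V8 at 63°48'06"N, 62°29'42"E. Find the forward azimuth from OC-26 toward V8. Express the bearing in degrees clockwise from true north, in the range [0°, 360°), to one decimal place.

OC-26: φ = +64.08667°, λ = +60.80833°
V8: φ = +63.80167°, λ = +62.49500°
Δλ = 1.6867°
y = sin Δλ · cos φ₂ = 0.012994
x = cos φ₁ sin φ₂ − sin φ₁ cos φ₂ cos Δλ = -0.004802
θ = atan2(y, x) = 110.2820° → 110.2820° (mod 360°)

110.3°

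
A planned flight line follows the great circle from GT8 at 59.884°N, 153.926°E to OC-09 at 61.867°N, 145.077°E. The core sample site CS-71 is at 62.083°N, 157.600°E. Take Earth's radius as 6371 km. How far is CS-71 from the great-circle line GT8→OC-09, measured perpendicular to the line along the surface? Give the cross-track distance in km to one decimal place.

310.9 km

δ₁₃ = central angle GT8→CS-71 = 0.049385 rad  (haversine)
θ₁₃ = bearing GT8→CS-71 = 37.427°,  θ₁₂ = bearing GT8→OC-09 = 298.546°
dₓₜ = R·arcsin(sin δ₁₃ · sin(θ₁₃ − θ₁₂)) = 6371·arcsin(0.04937·sin(-261.119°)) = 310.860 km
|dₓₜ| = 310.860 km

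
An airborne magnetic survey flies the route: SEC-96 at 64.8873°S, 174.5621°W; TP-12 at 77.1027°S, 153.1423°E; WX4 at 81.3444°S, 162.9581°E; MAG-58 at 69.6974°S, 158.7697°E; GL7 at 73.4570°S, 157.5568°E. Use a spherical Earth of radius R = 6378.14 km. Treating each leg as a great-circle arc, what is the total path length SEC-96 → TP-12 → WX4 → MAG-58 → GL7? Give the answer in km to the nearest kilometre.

3982 km

SEC-96→TP-12: c = 0.273968 rad, d = 1747.41 km
TP-12→WX4: c = 0.080406 rad, d = 512.84 km
WX4→MAG-58: c = 0.203968 rad, d = 1300.94 km
MAG-58→GL7: c = 0.065954 rad, d = 420.66 km
Total = 1747.41 + 512.84 + 1300.94 + 420.66 = 3981.85 km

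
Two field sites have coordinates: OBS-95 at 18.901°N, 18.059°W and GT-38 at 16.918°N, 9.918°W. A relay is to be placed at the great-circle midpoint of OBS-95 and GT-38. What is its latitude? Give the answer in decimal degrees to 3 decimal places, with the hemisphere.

17.952°N

Bx = cos φ₂ cos Δλ = 0.947081,  By = cos φ₂ sin Δλ = 0.135481
φₘ = atan2(sin φ₁ + sin φ₂, √((cos φ₁ + Bx)² + By²)) = 17.95189°
λₘ = λ₁ + atan2(By, cos φ₁ + Bx) = -13.96570°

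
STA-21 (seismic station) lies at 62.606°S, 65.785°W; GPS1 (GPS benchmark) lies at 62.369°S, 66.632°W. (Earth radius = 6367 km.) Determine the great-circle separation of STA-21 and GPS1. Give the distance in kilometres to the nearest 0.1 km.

Δφ = 0.2370°,  Δλ = -0.8470°
a = sin²(Δφ/2) + cos φ₁ cos φ₂ sin²(Δλ/2) = 0.000016
c = 2·arcsin(√a) = 0.007984 rad = 0.4574°
d = R·c = 6367 × 0.007984 = 50.8 km

50.8 km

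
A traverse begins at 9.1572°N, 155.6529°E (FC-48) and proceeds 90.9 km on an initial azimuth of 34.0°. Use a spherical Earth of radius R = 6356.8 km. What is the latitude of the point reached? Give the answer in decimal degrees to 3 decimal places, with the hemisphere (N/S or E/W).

9.836°N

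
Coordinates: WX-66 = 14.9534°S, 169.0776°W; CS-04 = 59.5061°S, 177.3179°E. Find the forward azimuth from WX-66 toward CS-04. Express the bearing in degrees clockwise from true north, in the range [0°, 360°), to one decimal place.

189.6°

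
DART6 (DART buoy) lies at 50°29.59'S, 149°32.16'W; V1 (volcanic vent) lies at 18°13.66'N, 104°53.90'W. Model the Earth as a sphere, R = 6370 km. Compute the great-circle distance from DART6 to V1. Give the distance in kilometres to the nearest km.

8797 km

DART6: φ = -50.49317°, λ = -149.53600°
V1: φ = +18.22767°, λ = -104.89833°
Δφ = 68.7208°,  Δλ = 44.6377°
a = sin²(Δφ/2) + cos φ₁ cos φ₂ sin²(Δλ/2) = 0.405687
c = 2·arcsin(√a) = 1.381034 rad = 79.1274°
d = R·c = 6370 × 1.381034 = 8797.2 km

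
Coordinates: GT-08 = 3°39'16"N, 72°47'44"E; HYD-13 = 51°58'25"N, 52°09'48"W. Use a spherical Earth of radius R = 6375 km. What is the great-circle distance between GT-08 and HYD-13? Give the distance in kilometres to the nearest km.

GT-08: φ = +3.65444°, λ = +72.79556°
HYD-13: φ = +51.97361°, λ = -52.16333°
Δφ = 48.3192°,  Δλ = -124.9589°
a = sin²(Δφ/2) + cos φ₁ cos φ₂ sin²(Δλ/2) = 0.651024
c = 2·arcsin(√a) = 1.877637 rad = 107.5807°
d = R·c = 6375 × 1.877637 = 11969.9 km

11970 km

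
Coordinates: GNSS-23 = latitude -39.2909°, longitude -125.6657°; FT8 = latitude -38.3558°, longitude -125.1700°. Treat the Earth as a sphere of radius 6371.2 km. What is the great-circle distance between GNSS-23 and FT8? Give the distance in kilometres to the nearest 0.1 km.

112.5 km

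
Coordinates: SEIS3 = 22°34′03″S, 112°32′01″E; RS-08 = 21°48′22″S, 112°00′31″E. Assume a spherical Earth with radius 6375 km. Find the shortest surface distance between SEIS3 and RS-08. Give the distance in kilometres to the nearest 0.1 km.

100.5 km

SEIS3: φ = -22.56750°, λ = +112.53361°
RS-08: φ = -21.80611°, λ = +112.00861°
Δφ = 0.7614°,  Δλ = -0.5250°
a = sin²(Δφ/2) + cos φ₁ cos φ₂ sin²(Δλ/2) = 0.000062
c = 2·arcsin(√a) = 0.015766 rad = 0.9033°
d = R·c = 6375 × 0.015766 = 100.5 km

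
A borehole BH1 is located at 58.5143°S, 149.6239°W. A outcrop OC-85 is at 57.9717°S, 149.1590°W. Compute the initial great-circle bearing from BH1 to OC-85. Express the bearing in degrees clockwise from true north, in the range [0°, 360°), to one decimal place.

Δλ = 0.4649°
y = sin Δλ · cos φ₂ = 0.004303
x = cos φ₁ sin φ₂ − sin φ₁ cos φ₂ cos Δλ = 0.009455
θ = atan2(y, x) = 24.4708° → 24.4708° (mod 360°)

24.5°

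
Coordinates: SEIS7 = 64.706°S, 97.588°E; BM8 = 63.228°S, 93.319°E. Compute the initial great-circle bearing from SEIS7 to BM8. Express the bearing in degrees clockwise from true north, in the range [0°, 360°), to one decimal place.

306.3°

Δλ = -4.2690°
y = sin Δλ · cos φ₂ = -0.033530
x = cos φ₁ sin φ₂ − sin φ₁ cos φ₂ cos Δλ = 0.024663
θ = atan2(y, x) = -53.6638° → 306.3362° (mod 360°)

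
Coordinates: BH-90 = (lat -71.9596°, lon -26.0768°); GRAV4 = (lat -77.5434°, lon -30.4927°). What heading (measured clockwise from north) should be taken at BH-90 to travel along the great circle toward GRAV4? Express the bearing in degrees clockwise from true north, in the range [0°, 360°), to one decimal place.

189.6°

Δλ = -4.4159°
y = sin Δλ · cos φ₂ = -0.016608
x = cos φ₁ sin φ₂ − sin φ₁ cos φ₂ cos Δλ = -0.097910
θ = atan2(y, x) = -170.3729° → 189.6271° (mod 360°)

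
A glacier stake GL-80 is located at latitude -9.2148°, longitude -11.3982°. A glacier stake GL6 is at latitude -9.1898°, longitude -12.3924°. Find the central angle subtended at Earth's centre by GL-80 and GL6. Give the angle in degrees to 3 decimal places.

0.982°

Δφ = 0.0250°,  Δλ = -0.9942°
a = sin²(Δφ/2) + cos φ₁ cos φ₂ sin²(Δλ/2) = 0.000073
c = 2·arcsin(√a) = 0.017134 rad = 0.9817°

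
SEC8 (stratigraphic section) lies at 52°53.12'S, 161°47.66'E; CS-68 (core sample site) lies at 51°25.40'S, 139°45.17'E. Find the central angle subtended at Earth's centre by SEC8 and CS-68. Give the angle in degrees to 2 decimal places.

13.55°

SEC8: φ = -52.88533°, λ = +161.79433°
CS-68: φ = -51.42333°, λ = +139.75283°
Δφ = 1.4620°,  Δλ = -22.0415°
a = sin²(Δφ/2) + cos φ₁ cos φ₂ sin²(Δλ/2) = 0.013913
c = 2·arcsin(√a) = 0.236457 rad = 13.5480°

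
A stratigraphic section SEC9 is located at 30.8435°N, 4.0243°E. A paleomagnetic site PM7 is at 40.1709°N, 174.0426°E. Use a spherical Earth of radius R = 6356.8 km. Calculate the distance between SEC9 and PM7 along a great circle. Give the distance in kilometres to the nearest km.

12025 km

Δφ = 9.3274°,  Δλ = 170.0183°
a = sin²(Δφ/2) + cos φ₁ cos φ₂ sin²(Δλ/2) = 0.657700
c = 2·arcsin(√a) = 1.891674 rad = 108.3850°
d = R·c = 6356.8 × 1.891674 = 12025.0 km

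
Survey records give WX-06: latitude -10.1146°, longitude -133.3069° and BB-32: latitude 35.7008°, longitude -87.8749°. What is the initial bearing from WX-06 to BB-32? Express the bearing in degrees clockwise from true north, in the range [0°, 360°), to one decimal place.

Δλ = 45.4320°
y = sin Δλ · cos φ₂ = 0.578537
x = cos φ₁ sin φ₂ − sin φ₁ cos φ₂ cos Δλ = 0.674564
θ = atan2(y, x) = 40.6179° → 40.6179° (mod 360°)

40.6°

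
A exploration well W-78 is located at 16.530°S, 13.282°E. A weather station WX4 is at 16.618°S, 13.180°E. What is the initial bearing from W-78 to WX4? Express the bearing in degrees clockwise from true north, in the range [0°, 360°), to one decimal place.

Δλ = -0.1020°
y = sin Δλ · cos φ₂ = -0.001706
x = cos φ₁ sin φ₂ − sin φ₁ cos φ₂ cos Δλ = -0.001536
θ = atan2(y, x) = -132.0063° → 227.9937° (mod 360°)

228.0°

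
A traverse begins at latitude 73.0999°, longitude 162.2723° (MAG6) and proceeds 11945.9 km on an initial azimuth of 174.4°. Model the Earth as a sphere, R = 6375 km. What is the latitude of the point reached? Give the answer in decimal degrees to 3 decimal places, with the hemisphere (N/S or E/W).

δ = d/R = 11945.9/6375 = 1.873867 rad
φ₂ = arcsin(sin φ₁ cos δ + cos φ₁ sin δ cos θ)
   = arcsin(0.95681·-0.29845 + 0.29070·0.95442·-0.99523) = -34.17300°
λ₂ = λ₁ + atan2(sin θ sin δ cos φ₁, cos δ − sin φ₁ sin φ₂) = 168.73587°

34.173°S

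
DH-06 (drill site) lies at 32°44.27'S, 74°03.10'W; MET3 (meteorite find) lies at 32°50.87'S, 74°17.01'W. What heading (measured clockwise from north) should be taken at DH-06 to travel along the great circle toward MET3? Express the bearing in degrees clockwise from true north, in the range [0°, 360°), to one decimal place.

240.5°

DH-06: φ = -32.73783°, λ = -74.05167°
MET3: φ = -32.84783°, λ = -74.28350°
Δλ = -0.2318°
y = sin Δλ · cos φ₂ = -0.003399
x = cos φ₁ sin φ₂ − sin φ₁ cos φ₂ cos Δλ = -0.001924
θ = atan2(y, x) = -119.5044° → 240.4956° (mod 360°)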